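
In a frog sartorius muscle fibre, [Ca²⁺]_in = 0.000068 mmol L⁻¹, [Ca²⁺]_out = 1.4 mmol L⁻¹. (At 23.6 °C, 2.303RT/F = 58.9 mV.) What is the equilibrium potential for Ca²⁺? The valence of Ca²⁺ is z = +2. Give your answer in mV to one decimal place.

127.0 mV

E = (58.9/z) · log₁₀([Ca²⁺]_out/[Ca²⁺]_in) with z = +2.
= (58.9/2) · log₁₀(1.4/0.000068) = 29.45 · log₁₀(2.059e+04)
= 29.45 · (4.3136) = 127.04 mV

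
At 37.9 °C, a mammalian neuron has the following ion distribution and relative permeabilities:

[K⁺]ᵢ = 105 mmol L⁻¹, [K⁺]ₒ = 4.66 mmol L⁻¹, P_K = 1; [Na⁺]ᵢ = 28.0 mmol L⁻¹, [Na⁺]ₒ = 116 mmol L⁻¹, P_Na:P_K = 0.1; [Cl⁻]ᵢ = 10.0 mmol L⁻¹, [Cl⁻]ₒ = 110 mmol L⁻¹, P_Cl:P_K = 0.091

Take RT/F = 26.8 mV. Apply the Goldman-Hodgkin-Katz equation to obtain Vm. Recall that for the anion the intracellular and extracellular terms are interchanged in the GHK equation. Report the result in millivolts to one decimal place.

-51.6 mV

Vm = 26.8 · ln[(Σ P·[cation]ₒ + Σ P·[anion]ᵢ) / (Σ P·[cation]ᵢ + Σ P·[anion]ₒ)]
Numerator = 1×4.66 + 0.1×116 + 0.091×10.0 = 17.17
Denominator = 1×105 + 0.1×28.0 + 0.091×110 = 117.8
Vm = 26.8 · ln(0.14574) = 26.8 × (-1.9259) = -51.61 mV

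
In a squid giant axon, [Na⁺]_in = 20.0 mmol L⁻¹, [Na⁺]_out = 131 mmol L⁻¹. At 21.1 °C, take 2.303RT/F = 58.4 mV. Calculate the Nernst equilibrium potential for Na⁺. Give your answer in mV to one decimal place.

E = (58.4/z) · log₁₀([Na⁺]_out/[Na⁺]_in) with z = +1.
= (58.4/1) · log₁₀(131/20.0) = 58.40 · log₁₀(6.55)
= 58.40 · (0.8162) = 47.67 mV

47.7 mV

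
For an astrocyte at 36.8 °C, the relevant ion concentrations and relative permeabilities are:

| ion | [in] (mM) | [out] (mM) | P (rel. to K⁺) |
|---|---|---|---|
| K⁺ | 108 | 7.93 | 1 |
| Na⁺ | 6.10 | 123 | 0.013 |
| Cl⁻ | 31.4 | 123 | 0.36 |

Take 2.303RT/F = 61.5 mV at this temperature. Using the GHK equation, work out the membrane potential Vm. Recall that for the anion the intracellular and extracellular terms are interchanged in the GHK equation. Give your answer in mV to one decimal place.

-53.1 mV

Vm = 61.5 · log₁₀[(Σ P·[cation]ₒ + Σ P·[anion]ᵢ) / (Σ P·[cation]ᵢ + Σ P·[anion]ₒ)]
Numerator = 1×7.93 + 0.013×123 + 0.36×31.4 = 20.83
Denominator = 1×108 + 0.013×6.10 + 0.36×123 = 152.4
Vm = 61.5 · log₁₀(0.13674) = 61.5 × (-0.8641) = -53.14 mV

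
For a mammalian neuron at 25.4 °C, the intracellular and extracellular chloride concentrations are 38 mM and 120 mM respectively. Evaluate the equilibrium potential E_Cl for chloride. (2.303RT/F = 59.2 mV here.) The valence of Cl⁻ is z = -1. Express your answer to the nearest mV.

-30 mV

E = (59.2/z) · log₁₀([Cl⁻]_out/[Cl⁻]_in) with z = -1.
For an anion, dividing by z = -1 reverses the sign.
= (59.2/-1) · log₁₀(120/38) = -59.20 · log₁₀(3.158)
= -59.20 · (0.4994) = -29.56 mV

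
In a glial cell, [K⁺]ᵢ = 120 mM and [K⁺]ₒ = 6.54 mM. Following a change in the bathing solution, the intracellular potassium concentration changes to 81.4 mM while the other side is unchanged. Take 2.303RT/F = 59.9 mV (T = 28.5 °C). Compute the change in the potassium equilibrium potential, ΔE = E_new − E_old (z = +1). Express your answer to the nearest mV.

E_old = (59.9/1)·log₁₀(6.54/120) = -75.69 mV
E_new = (59.9/1)·log₁₀(6.54/81.4) = -65.59 mV
ΔE = -65.59 − (-75.69) = 10.10 mV

10 mV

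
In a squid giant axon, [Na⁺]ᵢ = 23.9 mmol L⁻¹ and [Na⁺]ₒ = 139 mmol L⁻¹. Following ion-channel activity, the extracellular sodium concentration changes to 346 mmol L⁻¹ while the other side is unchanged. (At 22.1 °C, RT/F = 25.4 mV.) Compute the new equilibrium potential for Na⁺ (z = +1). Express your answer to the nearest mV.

68 mV

After the shift: [Na⁺]_out = 346, [Na⁺]_in = 23.9 mmol L⁻¹.
E_new = (25.4/1)·ln(346/23.9) = 25.40 · (2.6726) = 67.88 mV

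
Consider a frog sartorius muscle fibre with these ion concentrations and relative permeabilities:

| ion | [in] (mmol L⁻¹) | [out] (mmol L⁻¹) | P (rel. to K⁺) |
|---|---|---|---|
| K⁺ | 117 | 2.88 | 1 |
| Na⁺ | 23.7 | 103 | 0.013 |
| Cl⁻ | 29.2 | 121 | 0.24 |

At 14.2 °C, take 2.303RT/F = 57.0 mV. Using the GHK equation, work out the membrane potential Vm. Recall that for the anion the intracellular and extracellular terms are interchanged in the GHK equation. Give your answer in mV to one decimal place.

-63.6 mV

Vm = 57.0 · log₁₀[(Σ P·[cation]ₒ + Σ P·[anion]ᵢ) / (Σ P·[cation]ᵢ + Σ P·[anion]ₒ)]
Numerator = 1×2.88 + 0.013×103 + 0.24×29.2 = 11.23
Denominator = 1×117 + 0.013×23.7 + 0.24×121 = 146.3
Vm = 57.0 · log₁₀(0.076714) = 57.0 × (-1.1151) = -63.56 mV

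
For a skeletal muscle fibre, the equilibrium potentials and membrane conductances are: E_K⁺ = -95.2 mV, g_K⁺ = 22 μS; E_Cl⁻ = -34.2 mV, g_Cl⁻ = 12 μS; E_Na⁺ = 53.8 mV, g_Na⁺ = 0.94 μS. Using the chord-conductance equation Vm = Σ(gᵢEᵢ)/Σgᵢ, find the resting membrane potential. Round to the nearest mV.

-70 mV

Σ gᵢEᵢ = 22·(-95.2) + 12·(-34.2) + 0.94·(53.8) = -2454.23
Σ gᵢ = 22 + 12 + 0.94 = 34.94
Vm = -2454.23 / 34.94 = -70.24 mV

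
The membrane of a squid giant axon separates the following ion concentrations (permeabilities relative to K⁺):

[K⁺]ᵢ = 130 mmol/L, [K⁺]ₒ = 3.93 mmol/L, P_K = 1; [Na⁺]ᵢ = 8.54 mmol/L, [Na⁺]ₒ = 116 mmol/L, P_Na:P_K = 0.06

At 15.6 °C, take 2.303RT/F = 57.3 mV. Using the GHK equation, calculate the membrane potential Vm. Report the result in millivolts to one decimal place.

Vm = 57.3 · log₁₀[(Σ P·[cation]ₒ + Σ P·[anion]ᵢ) / (Σ P·[cation]ᵢ + Σ P·[anion]ₒ)]
Numerator = 1×3.93 + 0.06×116 = 10.89
Denominator = 1×130 + 0.06×8.54 = 130.5
Vm = 57.3 · log₁₀(0.08344) = 57.3 × (-1.0786) = -61.81 mV

-61.8 mV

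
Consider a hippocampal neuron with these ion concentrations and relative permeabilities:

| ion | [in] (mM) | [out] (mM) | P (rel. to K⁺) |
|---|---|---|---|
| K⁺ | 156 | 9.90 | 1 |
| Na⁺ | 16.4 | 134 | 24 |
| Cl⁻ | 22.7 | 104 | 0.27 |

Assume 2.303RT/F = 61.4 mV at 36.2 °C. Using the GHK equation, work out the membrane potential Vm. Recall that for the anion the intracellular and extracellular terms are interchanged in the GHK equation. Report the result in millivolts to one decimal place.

Vm = 61.4 · log₁₀[(Σ P·[cation]ₒ + Σ P·[anion]ᵢ) / (Σ P·[cation]ᵢ + Σ P·[anion]ₒ)]
Numerator = 1×9.90 + 24×134 + 0.27×22.7 = 3232
Denominator = 1×156 + 24×16.4 + 0.27×104 = 577.7
Vm = 61.4 · log₁₀(5.5948) = 61.4 × (0.7478) = 45.91 mV

45.9 mV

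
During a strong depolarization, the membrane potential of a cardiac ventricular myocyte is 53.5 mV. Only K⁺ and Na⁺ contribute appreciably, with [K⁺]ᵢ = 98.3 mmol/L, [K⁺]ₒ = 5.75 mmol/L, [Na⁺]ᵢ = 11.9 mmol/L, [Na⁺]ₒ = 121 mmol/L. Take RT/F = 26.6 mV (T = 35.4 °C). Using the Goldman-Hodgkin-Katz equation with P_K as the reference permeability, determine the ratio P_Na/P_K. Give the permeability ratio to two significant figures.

23

Let α = P_Na/P_K. GHK: Vm = 26.6·ln[(Kₒ + α·Naₒ)/(Kᵢ + α·Naᵢ)].
e^(Vm/26.6) = e^(53.5/26.6) = 7.4729
So 7.4729·(Kᵢ + α·Naᵢ) = Kₒ + α·Naₒ → α = (7.4729·98.3 − 5.75) / (121.0 − 7.4729·11.9)
α = (734.6 − 5.75) / (121.0 − 88.93) = 728.8/32.07 = 22.72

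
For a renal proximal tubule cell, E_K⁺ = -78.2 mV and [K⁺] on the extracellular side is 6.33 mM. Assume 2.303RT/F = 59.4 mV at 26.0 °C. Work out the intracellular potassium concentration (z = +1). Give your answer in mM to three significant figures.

Nernst: E = (59.4/1) · log₁₀([out]/[in]), so log₁₀([out]/[in]) = -78.2 × 1 / 59.4 = -1.3165.
[out]/[in] = 10^(-1.3165) = 0.04825.
[in] = 6.33 / 0.04825 = 131.2 mM.

131 mM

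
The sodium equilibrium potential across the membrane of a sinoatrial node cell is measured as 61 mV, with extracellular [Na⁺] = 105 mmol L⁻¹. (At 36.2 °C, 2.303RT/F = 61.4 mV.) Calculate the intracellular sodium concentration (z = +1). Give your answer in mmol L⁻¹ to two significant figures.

Nernst: E = (61.4/1) · log₁₀([out]/[in]), so log₁₀([out]/[in]) = 61.0 × 1 / 61.4 = 0.9935.
[out]/[in] = 10^(0.9935) = 9.851.
[in] = 105 / 9.851 = 10.66 mmol L⁻¹.

11 mmol L⁻¹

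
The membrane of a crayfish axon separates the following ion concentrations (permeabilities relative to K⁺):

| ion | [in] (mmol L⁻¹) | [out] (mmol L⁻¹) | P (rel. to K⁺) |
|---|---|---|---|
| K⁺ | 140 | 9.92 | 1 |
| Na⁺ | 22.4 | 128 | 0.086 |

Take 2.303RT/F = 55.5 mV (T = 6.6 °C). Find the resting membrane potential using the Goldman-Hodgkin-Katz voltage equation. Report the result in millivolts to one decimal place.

-46.1 mV

Vm = 55.5 · log₁₀[(Σ P·[cation]ₒ + Σ P·[anion]ᵢ) / (Σ P·[cation]ᵢ + Σ P·[anion]ₒ)]
Numerator = 1×9.92 + 0.086×128 = 20.93
Denominator = 1×140 + 0.086×22.4 = 141.9
Vm = 55.5 · log₁₀(0.14746) = 55.5 × (-0.8313) = -46.14 mV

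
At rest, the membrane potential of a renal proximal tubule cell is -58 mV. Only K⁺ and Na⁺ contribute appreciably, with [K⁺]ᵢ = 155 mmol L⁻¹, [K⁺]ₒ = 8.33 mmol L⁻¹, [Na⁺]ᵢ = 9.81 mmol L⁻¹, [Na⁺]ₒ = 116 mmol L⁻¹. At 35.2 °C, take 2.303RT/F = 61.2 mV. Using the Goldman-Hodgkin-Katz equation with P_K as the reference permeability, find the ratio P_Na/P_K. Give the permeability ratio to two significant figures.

0.080

Let α = P_Na/P_K. GHK: Vm = 61.2·log₁₀[(Kₒ + α·Naₒ)/(Kᵢ + α·Naᵢ)].
10^(Vm/61.2) = 10^(-58.0/61.2) = 0.11279
So 0.11279·(Kᵢ + α·Naᵢ) = Kₒ + α·Naₒ → α = (0.11279·155.0 − 8.33) / (116.0 − 0.11279·9.81)
α = (17.48 − 8.33) / (116.0 − 1.107) = 9.153/114.9 = 0.07967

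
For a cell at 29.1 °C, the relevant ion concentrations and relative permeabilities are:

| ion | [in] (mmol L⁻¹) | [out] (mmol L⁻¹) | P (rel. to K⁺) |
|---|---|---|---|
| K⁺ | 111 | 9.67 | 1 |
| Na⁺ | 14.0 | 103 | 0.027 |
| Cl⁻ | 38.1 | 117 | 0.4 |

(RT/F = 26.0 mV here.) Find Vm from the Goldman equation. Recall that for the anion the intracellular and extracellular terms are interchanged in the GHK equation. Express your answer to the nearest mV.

-45 mV

Vm = 26.0 · ln[(Σ P·[cation]ₒ + Σ P·[anion]ᵢ) / (Σ P·[cation]ᵢ + Σ P·[anion]ₒ)]
Numerator = 1×9.67 + 0.027×103 + 0.4×38.1 = 27.69
Denominator = 1×111 + 0.027×14.0 + 0.4×117 = 158.2
Vm = 26.0 · ln(0.17506) = 26.0 × (-1.7426) = -45.31 mV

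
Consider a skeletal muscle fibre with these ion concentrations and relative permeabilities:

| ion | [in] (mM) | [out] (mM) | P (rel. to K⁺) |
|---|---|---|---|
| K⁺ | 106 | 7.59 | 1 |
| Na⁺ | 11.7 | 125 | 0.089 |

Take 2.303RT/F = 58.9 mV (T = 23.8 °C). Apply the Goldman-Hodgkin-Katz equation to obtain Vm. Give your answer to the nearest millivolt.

Vm = 58.9 · log₁₀[(Σ P·[cation]ₒ + Σ P·[anion]ᵢ) / (Σ P·[cation]ᵢ + Σ P·[anion]ₒ)]
Numerator = 1×7.59 + 0.089×125 = 18.71
Denominator = 1×106 + 0.089×11.7 = 107
Vm = 58.9 · log₁₀(0.17484) = 58.9 × (-0.7574) = -44.61 mV

-45 mV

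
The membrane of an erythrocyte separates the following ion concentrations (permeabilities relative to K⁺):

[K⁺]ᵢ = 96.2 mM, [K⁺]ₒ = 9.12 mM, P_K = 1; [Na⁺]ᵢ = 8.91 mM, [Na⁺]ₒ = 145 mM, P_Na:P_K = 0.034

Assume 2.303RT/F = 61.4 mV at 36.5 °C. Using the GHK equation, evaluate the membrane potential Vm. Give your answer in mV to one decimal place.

Vm = 61.4 · log₁₀[(Σ P·[cation]ₒ + Σ P·[anion]ᵢ) / (Σ P·[cation]ᵢ + Σ P·[anion]ₒ)]
Numerator = 1×9.12 + 0.034×145 = 14.05
Denominator = 1×96.2 + 0.034×8.91 = 96.5
Vm = 61.4 · log₁₀(0.14559) = 61.4 × (-0.8369) = -51.38 mV

-51.4 mV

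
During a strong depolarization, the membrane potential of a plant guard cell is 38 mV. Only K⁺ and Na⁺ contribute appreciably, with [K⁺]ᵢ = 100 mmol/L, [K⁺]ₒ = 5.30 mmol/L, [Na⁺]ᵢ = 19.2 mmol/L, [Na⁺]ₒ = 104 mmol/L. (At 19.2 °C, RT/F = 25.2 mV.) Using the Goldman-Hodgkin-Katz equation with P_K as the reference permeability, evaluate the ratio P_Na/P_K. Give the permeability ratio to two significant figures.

Let α = P_Na/P_K. GHK: Vm = 25.2·ln[(Kₒ + α·Naₒ)/(Kᵢ + α·Naᵢ)].
e^(Vm/25.2) = e^(38.0/25.2) = 4.5174
So 4.5174·(Kᵢ + α·Naᵢ) = Kₒ + α·Naₒ → α = (4.5174·100.0 − 5.3) / (104.0 − 4.5174·19.2)
α = (451.7 − 5.3) / (104.0 − 86.73) = 446.4/17.27 = 25.86

26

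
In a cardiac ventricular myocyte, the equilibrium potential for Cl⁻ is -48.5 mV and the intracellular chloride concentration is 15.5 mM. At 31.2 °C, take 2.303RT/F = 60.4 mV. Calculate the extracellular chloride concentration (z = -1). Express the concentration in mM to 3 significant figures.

98.5 mM

Nernst: E = (60.4/-1) · log₁₀([out]/[in]), so log₁₀([out]/[in]) = -48.5 × -1 / 60.4 = 0.8030.
[out]/[in] = 10^(0.8030) = 6.353.
[out] = 6.353 × 15.5 = 98.47 mM.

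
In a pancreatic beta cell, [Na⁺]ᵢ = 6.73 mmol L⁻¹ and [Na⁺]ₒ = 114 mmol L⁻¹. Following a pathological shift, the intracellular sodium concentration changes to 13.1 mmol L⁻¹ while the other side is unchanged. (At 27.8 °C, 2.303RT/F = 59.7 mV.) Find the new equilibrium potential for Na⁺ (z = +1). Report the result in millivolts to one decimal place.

After the shift: [Na⁺]_out = 114, [Na⁺]_in = 13.1 mmol L⁻¹.
E_new = (59.7/1)·log₁₀(114/13.1) = 59.70 · (0.9396) = 56.10 mV

56.1 mV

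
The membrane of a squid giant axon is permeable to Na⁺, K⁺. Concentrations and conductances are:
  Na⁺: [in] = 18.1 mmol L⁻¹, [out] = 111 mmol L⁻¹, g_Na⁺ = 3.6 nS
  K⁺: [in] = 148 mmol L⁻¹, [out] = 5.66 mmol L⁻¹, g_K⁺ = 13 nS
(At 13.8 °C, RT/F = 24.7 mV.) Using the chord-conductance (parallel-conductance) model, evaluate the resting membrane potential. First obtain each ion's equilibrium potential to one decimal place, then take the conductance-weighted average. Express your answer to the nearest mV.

-53 mV

E_Na⁺ = (24.7/1)·ln(111/18.1) = 44.8 mV
E_K⁺ = (24.7/1)·ln(5.66/148) = -80.6 mV
Vm = (Σ gᵢEᵢ)/(Σ gᵢ) = (3.6·44.8 + 13·-80.6) / (3.6 + 13)
= -886.52 / 16.6 = -53.40 mV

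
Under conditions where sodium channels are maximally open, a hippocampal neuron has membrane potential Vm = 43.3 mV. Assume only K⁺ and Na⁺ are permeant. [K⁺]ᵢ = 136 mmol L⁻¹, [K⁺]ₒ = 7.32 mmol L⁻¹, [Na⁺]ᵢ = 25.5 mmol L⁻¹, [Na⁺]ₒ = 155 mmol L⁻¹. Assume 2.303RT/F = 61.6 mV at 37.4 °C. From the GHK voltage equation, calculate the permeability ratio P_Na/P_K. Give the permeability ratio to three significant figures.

25.8

Let α = P_Na/P_K. GHK: Vm = 61.6·log₁₀[(Kₒ + α·Naₒ)/(Kᵢ + α·Naᵢ)].
10^(Vm/61.6) = 10^(43.3/61.6) = 5.0457
So 5.0457·(Kᵢ + α·Naᵢ) = Kₒ + α·Naₒ → α = (5.0457·136.0 − 7.32) / (155.0 − 5.0457·25.5)
α = (686.2 − 7.32) / (155.0 − 128.7) = 678.9/26.33 = 25.78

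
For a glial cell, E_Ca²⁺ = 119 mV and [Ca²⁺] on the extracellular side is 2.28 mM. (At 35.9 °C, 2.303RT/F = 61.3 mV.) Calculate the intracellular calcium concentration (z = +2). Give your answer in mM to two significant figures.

Nernst: E = (61.3/2) · log₁₀([out]/[in]), so log₁₀([out]/[in]) = 119.0 × 2 / 61.3 = 3.8825.
[out]/[in] = 10^(3.8825) = 7630.
[in] = 2.28 / 7630 = 0.0002988 mM.

0.00030 mM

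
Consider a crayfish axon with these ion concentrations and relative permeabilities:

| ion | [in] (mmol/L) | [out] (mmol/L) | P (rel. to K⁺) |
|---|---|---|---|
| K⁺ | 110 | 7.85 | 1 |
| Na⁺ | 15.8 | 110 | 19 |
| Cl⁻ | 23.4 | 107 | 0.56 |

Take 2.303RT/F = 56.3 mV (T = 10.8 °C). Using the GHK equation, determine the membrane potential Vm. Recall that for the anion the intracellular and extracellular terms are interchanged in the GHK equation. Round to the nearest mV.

Vm = 56.3 · log₁₀[(Σ P·[cation]ₒ + Σ P·[anion]ᵢ) / (Σ P·[cation]ᵢ + Σ P·[anion]ₒ)]
Numerator = 1×7.85 + 19×110 + 0.56×23.4 = 2111
Denominator = 1×110 + 19×15.8 + 0.56×107 = 470.1
Vm = 56.3 · log₁₀(4.4902) = 56.3 × (0.6523) = 36.72 mV

37 mV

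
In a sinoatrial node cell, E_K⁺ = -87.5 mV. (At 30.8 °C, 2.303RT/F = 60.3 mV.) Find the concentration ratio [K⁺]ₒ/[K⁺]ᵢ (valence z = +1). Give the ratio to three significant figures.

log₁₀([out]/[in]) = E·z/(60.3) = -87.5 × 1 / 60.3 = -1.4511
[out]/[in] = 10^(-1.4511) = 0.03539

0.0354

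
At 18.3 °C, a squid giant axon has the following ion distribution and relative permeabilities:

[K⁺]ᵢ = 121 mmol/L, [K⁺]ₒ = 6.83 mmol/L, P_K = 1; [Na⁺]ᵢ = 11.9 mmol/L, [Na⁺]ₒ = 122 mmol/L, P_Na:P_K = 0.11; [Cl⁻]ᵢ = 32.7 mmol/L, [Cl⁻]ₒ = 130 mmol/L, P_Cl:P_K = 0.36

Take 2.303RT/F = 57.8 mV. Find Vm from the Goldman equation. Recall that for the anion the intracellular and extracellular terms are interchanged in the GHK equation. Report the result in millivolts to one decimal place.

Vm = 57.8 · log₁₀[(Σ P·[cation]ₒ + Σ P·[anion]ᵢ) / (Σ P·[cation]ᵢ + Σ P·[anion]ₒ)]
Numerator = 1×6.83 + 0.11×122 + 0.36×32.7 = 32.02
Denominator = 1×121 + 0.11×11.9 + 0.36×130 = 169.1
Vm = 57.8 · log₁₀(0.18936) = 57.8 × (-0.7227) = -41.77 mV

-41.8 mV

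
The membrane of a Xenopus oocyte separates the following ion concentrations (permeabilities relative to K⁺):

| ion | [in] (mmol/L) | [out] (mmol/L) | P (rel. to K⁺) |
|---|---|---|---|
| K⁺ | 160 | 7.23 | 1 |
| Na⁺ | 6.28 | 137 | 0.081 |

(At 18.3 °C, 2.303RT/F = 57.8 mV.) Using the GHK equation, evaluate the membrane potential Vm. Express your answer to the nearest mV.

-54 mV

Vm = 57.8 · log₁₀[(Σ P·[cation]ₒ + Σ P·[anion]ᵢ) / (Σ P·[cation]ᵢ + Σ P·[anion]ₒ)]
Numerator = 1×7.23 + 0.081×137 = 18.33
Denominator = 1×160 + 0.081×6.28 = 160.5
Vm = 57.8 · log₁₀(0.11418) = 57.8 × (-0.9424) = -54.47 mV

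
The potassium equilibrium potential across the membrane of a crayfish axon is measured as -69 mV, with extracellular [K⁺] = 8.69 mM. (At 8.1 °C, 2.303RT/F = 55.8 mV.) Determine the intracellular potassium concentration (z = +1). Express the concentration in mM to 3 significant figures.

Nernst: E = (55.8/1) · log₁₀([out]/[in]), so log₁₀([out]/[in]) = -69.0 × 1 / 55.8 = -1.2366.
[out]/[in] = 10^(-1.2366) = 0.058.
[in] = 8.69 / 0.058 = 149.8 mM.

150 mM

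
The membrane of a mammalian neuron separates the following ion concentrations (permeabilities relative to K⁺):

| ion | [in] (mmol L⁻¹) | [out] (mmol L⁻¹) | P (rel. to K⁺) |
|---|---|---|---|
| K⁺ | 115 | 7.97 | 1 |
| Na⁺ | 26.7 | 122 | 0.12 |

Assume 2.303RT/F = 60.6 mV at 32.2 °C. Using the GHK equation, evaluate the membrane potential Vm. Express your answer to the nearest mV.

Vm = 60.6 · log₁₀[(Σ P·[cation]ₒ + Σ P·[anion]ᵢ) / (Σ P·[cation]ᵢ + Σ P·[anion]ₒ)]
Numerator = 1×7.97 + 0.12×122 = 22.61
Denominator = 1×115 + 0.12×26.7 = 118.2
Vm = 60.6 · log₁₀(0.19128) = 60.6 × (-0.7183) = -43.53 mV

-44 mV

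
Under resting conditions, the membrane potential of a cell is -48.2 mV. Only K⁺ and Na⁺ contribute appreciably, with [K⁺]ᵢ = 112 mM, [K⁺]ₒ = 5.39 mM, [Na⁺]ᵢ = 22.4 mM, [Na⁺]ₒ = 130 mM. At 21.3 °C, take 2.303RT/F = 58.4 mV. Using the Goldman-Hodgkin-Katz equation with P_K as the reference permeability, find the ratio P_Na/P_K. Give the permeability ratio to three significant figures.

0.0897

Let α = P_Na/P_K. GHK: Vm = 58.4·log₁₀[(Kₒ + α·Naₒ)/(Kᵢ + α·Naᵢ)].
10^(Vm/58.4) = 10^(-48.2/58.4) = 0.14951
So 0.14951·(Kᵢ + α·Naᵢ) = Kₒ + α·Naₒ → α = (0.14951·112.0 − 5.39) / (130.0 − 0.14951·22.4)
α = (16.74 − 5.39) / (130.0 − 3.349) = 11.35/126.7 = 0.08965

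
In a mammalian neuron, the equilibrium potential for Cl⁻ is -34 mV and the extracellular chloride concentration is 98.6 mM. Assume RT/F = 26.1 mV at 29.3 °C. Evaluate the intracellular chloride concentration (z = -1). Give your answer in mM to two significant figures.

Nernst: E = (26.1/-1) · ln([out]/[in]), so ln([out]/[in]) = -34.0 × -1 / 26.1 = 1.3027.
[out]/[in] = e^(1.3027) = 3.679.
[in] = 98.6 / 3.679 = 26.8 mM.

27 mM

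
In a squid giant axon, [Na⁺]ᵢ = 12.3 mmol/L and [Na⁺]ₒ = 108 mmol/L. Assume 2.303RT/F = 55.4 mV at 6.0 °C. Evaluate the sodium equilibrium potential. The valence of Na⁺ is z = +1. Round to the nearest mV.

E = (55.4/z) · log₁₀([Na⁺]_out/[Na⁺]_in) with z = +1.
= (55.4/1) · log₁₀(108/12.3) = 55.40 · log₁₀(8.78)
= 55.40 · (0.9435) = 52.27 mV

52 mV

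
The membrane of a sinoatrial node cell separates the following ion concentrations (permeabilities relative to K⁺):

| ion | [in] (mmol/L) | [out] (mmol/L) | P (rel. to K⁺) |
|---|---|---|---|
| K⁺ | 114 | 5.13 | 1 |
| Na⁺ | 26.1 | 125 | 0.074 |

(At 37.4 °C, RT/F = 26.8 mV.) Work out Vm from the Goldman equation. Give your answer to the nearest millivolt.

-56 mV

Vm = 26.8 · ln[(Σ P·[cation]ₒ + Σ P·[anion]ᵢ) / (Σ P·[cation]ᵢ + Σ P·[anion]ₒ)]
Numerator = 1×5.13 + 0.074×125 = 14.38
Denominator = 1×114 + 0.074×26.1 = 115.9
Vm = 26.8 · ln(0.12404) = 26.8 × (-2.0872) = -55.94 mV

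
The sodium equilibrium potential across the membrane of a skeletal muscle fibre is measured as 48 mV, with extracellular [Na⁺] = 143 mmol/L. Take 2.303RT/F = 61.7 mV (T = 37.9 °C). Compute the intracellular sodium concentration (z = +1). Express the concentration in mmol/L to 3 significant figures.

23.8 mmol/L

Nernst: E = (61.7/1) · log₁₀([out]/[in]), so log₁₀([out]/[in]) = 48.0 × 1 / 61.7 = 0.7780.
[out]/[in] = 10^(0.7780) = 5.997.
[in] = 143 / 5.997 = 23.84 mmol/L.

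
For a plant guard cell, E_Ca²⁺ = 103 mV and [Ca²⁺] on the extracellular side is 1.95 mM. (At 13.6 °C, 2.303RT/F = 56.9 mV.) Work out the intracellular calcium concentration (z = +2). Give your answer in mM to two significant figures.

0.00047 mM

Nernst: E = (56.9/2) · log₁₀([out]/[in]), so log₁₀([out]/[in]) = 103.0 × 2 / 56.9 = 3.6204.
[out]/[in] = 10^(3.6204) = 4172.
[in] = 1.95 / 4172 = 0.0004674 mM.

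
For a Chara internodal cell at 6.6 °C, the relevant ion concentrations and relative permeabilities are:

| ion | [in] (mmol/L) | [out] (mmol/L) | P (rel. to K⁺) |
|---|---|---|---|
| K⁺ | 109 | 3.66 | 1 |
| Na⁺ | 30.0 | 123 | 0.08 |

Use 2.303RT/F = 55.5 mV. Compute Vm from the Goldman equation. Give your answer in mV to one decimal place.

-50.9 mV

Vm = 55.5 · log₁₀[(Σ P·[cation]ₒ + Σ P·[anion]ᵢ) / (Σ P·[cation]ᵢ + Σ P·[anion]ₒ)]
Numerator = 1×3.66 + 0.08×123 = 13.5
Denominator = 1×109 + 0.08×30.0 = 111.4
Vm = 55.5 · log₁₀(0.12118) = 55.5 × (-0.9166) = -50.87 mV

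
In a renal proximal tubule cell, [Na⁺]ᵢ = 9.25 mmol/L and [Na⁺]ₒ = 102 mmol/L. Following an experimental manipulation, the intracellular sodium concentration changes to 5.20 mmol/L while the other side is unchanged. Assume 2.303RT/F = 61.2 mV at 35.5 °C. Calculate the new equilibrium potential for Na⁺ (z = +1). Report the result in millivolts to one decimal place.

After the shift: [Na⁺]_out = 102, [Na⁺]_in = 5.20 mmol/L.
E_new = (61.2/1)·log₁₀(102/5.20) = 61.20 · (1.2926) = 79.11 mV

79.1 mV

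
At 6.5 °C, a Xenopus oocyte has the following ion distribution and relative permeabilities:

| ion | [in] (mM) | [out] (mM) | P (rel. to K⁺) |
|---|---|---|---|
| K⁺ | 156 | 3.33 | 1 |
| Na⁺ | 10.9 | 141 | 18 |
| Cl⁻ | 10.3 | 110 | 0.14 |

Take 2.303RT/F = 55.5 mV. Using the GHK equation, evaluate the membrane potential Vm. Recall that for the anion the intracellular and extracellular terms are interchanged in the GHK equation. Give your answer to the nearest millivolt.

47 mV

Vm = 55.5 · log₁₀[(Σ P·[cation]ₒ + Σ P·[anion]ᵢ) / (Σ P·[cation]ᵢ + Σ P·[anion]ₒ)]
Numerator = 1×3.33 + 18×141 + 0.14×10.3 = 2543
Denominator = 1×156 + 18×10.9 + 0.14×110 = 367.6
Vm = 55.5 · log₁₀(6.9172) = 55.5 × (0.8399) = 46.62 mV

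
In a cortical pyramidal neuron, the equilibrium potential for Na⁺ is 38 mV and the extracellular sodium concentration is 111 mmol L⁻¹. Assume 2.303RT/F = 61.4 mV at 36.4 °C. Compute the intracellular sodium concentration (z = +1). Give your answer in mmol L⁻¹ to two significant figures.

27 mmol L⁻¹

Nernst: E = (61.4/1) · log₁₀([out]/[in]), so log₁₀([out]/[in]) = 38.0 × 1 / 61.4 = 0.6189.
[out]/[in] = 10^(0.6189) = 4.158.
[in] = 111 / 4.158 = 26.7 mmol L⁻¹.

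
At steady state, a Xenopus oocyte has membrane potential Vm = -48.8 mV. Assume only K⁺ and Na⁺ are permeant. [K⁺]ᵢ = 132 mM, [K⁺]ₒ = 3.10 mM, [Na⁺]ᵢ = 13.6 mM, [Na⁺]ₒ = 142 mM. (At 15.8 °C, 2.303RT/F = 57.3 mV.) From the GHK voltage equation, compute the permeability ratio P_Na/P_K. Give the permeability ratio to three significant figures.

Let α = P_Na/P_K. GHK: Vm = 57.3·log₁₀[(Kₒ + α·Naₒ)/(Kᵢ + α·Naᵢ)].
10^(Vm/57.3) = 10^(-48.8/57.3) = 0.14072
So 0.14072·(Kᵢ + α·Naᵢ) = Kₒ + α·Naₒ → α = (0.14072·132.0 − 3.1) / (142.0 − 0.14072·13.6)
α = (18.57 − 3.1) / (142.0 − 1.914) = 15.47/140.1 = 0.1105

0.110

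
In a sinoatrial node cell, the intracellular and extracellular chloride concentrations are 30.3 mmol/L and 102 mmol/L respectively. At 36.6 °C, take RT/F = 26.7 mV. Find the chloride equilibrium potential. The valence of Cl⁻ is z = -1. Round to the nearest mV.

-32 mV

E = (26.7/z) · ln([Cl⁻]_out/[Cl⁻]_in) with z = -1.
For an anion, dividing by z = -1 reverses the sign.
= (26.7/-1) · ln(102/30.3) = -26.70 · ln(3.366)
= -26.70 · (1.2138) = -32.41 mV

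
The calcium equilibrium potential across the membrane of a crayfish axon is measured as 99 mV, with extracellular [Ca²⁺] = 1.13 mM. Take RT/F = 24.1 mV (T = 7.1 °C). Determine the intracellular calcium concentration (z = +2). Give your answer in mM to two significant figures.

Nernst: E = (24.1/2) · ln([out]/[in]), so ln([out]/[in]) = 99.0 × 2 / 24.1 = 8.2158.
[out]/[in] = e^(8.2158) = 3699.
[in] = 1.13 / 3699 = 0.0003055 mM.

0.00031 mM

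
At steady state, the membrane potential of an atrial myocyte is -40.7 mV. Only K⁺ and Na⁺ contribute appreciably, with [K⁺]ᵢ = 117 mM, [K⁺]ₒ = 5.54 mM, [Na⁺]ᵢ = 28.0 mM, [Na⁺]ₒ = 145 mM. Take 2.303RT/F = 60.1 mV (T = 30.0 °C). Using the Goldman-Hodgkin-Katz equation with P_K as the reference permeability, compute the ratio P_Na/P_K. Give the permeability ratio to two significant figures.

Let α = P_Na/P_K. GHK: Vm = 60.1·log₁₀[(Kₒ + α·Naₒ)/(Kᵢ + α·Naᵢ)].
10^(Vm/60.1) = 10^(-40.7/60.1) = 0.21028
So 0.21028·(Kᵢ + α·Naᵢ) = Kₒ + α·Naₒ → α = (0.21028·117.0 − 5.54) / (145.0 − 0.21028·28.0)
α = (24.6 − 5.54) / (145.0 − 5.888) = 19.06/139.1 = 0.137

0.14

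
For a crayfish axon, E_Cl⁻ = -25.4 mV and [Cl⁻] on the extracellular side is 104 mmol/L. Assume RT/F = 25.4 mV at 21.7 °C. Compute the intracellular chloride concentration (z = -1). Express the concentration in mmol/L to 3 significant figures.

Nernst: E = (25.4/-1) · ln([out]/[in]), so ln([out]/[in]) = -25.4 × -1 / 25.4 = 1.0000.
[out]/[in] = e^(1.0000) = 2.718.
[in] = 104 / 2.718 = 38.26 mmol/L.

38.3 mmol/L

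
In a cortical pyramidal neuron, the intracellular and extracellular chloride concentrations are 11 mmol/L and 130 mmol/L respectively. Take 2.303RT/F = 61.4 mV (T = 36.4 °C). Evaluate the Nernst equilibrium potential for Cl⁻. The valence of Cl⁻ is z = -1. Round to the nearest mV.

E = (61.4/z) · log₁₀([Cl⁻]_out/[Cl⁻]_in) with z = -1.
For an anion, dividing by z = -1 reverses the sign.
= (61.4/-1) · log₁₀(130/11) = -61.40 · log₁₀(11.82)
= -61.40 · (1.0726) = -65.85 mV

-66 mV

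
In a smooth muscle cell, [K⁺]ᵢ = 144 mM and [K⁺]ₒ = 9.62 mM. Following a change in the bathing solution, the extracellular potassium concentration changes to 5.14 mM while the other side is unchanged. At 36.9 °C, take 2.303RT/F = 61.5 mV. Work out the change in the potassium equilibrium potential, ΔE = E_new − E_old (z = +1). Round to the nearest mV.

-17 mV

E_old = (61.5/1)·log₁₀(9.62/144) = -72.27 mV
E_new = (61.5/1)·log₁₀(5.14/144) = -89.02 mV
ΔE = -89.02 − (-72.27) = -16.74 mV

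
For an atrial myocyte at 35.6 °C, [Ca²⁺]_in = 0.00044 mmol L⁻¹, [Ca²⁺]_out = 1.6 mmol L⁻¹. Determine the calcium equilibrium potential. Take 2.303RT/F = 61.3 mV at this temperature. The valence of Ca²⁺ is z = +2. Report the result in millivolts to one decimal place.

109.1 mV

E = (61.3/z) · log₁₀([Ca²⁺]_out/[Ca²⁺]_in) with z = +2.
= (61.3/2) · log₁₀(1.6/0.00044) = 30.65 · log₁₀(3636)
= 30.65 · (3.5607) = 109.13 mV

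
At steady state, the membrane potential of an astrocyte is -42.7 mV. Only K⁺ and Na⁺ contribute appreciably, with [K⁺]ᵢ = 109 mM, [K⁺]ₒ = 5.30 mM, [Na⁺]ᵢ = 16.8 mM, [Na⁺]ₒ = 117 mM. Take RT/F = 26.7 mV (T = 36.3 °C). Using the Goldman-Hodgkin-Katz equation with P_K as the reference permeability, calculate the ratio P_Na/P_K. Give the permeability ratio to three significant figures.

0.147

Let α = P_Na/P_K. GHK: Vm = 26.7·ln[(Kₒ + α·Naₒ)/(Kᵢ + α·Naᵢ)].
e^(Vm/26.7) = e^(-42.7/26.7) = 0.20205
So 0.20205·(Kᵢ + α·Naᵢ) = Kₒ + α·Naₒ → α = (0.20205·109.0 − 5.3) / (117.0 − 0.20205·16.8)
α = (22.02 − 5.3) / (117.0 − 3.394) = 16.72/113.6 = 0.1472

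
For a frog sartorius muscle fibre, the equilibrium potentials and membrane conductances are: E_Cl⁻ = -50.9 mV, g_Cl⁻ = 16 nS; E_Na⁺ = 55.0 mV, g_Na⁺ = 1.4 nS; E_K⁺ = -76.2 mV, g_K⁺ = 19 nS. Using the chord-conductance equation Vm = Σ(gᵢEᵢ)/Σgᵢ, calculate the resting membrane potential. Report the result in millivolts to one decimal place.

-60.0 mV

Σ gᵢEᵢ = 16·(-50.9) + 1.4·(55.0) + 19·(-76.2) = -2185.20
Σ gᵢ = 16 + 1.4 + 19 = 36.4
Vm = -2185.20 / 36.4 = -60.03 mV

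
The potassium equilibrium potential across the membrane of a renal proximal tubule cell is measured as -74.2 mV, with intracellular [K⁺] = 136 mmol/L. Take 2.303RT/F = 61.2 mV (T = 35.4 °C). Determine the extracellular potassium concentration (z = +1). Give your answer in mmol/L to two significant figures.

Nernst: E = (61.2/1) · log₁₀([out]/[in]), so log₁₀([out]/[in]) = -74.2 × 1 / 61.2 = -1.2124.
[out]/[in] = 10^(-1.2124) = 0.06132.
[out] = 0.06132 × 136 = 8.339 mmol/L.

8.3 mmol/L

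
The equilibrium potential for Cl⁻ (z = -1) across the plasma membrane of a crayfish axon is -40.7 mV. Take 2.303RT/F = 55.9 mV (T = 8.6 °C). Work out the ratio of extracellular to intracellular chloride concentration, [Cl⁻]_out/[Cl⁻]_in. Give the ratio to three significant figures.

log₁₀([out]/[in]) = E·z/(55.9) = -40.7 × -1 / 55.9 = 0.7281
[out]/[in] = 10^(0.7281) = 5.347

5.35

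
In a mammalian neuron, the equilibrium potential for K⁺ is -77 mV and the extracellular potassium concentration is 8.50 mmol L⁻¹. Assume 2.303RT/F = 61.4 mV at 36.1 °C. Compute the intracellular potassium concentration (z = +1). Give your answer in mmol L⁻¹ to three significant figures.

Nernst: E = (61.4/1) · log₁₀([out]/[in]), so log₁₀([out]/[in]) = -77.0 × 1 / 61.4 = -1.2541.
[out]/[in] = 10^(-1.2541) = 0.05571.
[in] = 8.50 / 0.05571 = 152.6 mmol L⁻¹.

153 mmol L⁻¹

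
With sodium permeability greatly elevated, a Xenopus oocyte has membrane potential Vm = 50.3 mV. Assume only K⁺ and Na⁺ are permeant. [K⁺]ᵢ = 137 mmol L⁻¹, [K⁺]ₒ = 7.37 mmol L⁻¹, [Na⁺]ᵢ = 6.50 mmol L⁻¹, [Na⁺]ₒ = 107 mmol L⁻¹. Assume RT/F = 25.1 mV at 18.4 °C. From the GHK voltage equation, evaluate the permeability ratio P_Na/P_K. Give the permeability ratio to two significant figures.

17

Let α = P_Na/P_K. GHK: Vm = 25.1·ln[(Kₒ + α·Naₒ)/(Kᵢ + α·Naᵢ)].
e^(Vm/25.1) = e^(50.3/25.1) = 7.4186
So 7.4186·(Kᵢ + α·Naᵢ) = Kₒ + α·Naₒ → α = (7.4186·137.0 − 7.37) / (107.0 − 7.4186·6.5)
α = (1016 − 7.37) / (107.0 − 48.22) = 1009/58.78 = 17.17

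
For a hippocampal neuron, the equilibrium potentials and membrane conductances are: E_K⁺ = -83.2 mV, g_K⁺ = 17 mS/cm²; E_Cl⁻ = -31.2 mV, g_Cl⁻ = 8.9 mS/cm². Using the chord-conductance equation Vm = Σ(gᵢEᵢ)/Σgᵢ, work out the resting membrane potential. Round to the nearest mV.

Σ gᵢEᵢ = 17·(-83.2) + 8.9·(-31.2) = -1692.08
Σ gᵢ = 17 + 8.9 = 25.9
Vm = -1692.08 / 25.9 = -65.33 mV

-65 mV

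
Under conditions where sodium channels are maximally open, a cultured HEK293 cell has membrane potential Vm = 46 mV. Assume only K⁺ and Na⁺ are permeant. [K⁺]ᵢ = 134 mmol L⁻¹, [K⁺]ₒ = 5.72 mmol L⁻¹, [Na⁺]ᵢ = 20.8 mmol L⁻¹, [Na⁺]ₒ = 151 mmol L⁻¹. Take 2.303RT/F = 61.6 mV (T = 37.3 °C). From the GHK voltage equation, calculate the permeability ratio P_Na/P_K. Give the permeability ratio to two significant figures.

Let α = P_Na/P_K. GHK: Vm = 61.6·log₁₀[(Kₒ + α·Naₒ)/(Kᵢ + α·Naᵢ)].
10^(Vm/61.6) = 10^(46.0/61.6) = 5.5815
So 5.5815·(Kᵢ + α·Naᵢ) = Kₒ + α·Naₒ → α = (5.5815·134.0 − 5.72) / (151.0 − 5.5815·20.8)
α = (747.9 − 5.72) / (151.0 − 116.1) = 742.2/34.9 = 21.26

21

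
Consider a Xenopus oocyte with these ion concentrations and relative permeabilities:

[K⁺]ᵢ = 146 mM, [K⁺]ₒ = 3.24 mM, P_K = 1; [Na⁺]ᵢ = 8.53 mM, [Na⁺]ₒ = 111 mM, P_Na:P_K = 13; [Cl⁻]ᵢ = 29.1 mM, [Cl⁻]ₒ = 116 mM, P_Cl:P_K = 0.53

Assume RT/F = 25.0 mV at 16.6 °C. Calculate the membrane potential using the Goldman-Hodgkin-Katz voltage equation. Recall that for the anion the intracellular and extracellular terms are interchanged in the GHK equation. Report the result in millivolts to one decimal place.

38.1 mV

Vm = 25.0 · ln[(Σ P·[cation]ₒ + Σ P·[anion]ᵢ) / (Σ P·[cation]ᵢ + Σ P·[anion]ₒ)]
Numerator = 1×3.24 + 13×111 + 0.53×29.1 = 1462
Denominator = 1×146 + 13×8.53 + 0.53×116 = 318.4
Vm = 25.0 · ln(4.5911) = 25.0 × (1.5241) = 38.10 mV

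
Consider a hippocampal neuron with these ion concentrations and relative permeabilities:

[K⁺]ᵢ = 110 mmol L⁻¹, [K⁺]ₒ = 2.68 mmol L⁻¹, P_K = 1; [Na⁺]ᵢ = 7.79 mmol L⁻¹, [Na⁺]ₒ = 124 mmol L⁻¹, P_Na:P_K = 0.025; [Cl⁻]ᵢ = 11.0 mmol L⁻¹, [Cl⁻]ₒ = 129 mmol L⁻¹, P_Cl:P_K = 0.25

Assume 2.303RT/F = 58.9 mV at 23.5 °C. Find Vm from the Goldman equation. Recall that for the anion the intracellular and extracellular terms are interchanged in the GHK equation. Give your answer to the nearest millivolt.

-72 mV

Vm = 58.9 · log₁₀[(Σ P·[cation]ₒ + Σ P·[anion]ᵢ) / (Σ P·[cation]ᵢ + Σ P·[anion]ₒ)]
Numerator = 1×2.68 + 0.025×124 + 0.25×11.0 = 8.53
Denominator = 1×110 + 0.025×7.79 + 0.25×129 = 142.4
Vm = 58.9 · log₁₀(0.059883) = 58.9 × (-1.2227) = -72.02 mV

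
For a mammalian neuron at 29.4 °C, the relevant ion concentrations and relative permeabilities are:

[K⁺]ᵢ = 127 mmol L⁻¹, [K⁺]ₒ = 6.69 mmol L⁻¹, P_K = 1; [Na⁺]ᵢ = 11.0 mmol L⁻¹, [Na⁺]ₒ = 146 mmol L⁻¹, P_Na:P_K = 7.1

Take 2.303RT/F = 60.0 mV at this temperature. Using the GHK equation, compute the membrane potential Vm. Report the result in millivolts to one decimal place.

Vm = 60.0 · log₁₀[(Σ P·[cation]ₒ + Σ P·[anion]ᵢ) / (Σ P·[cation]ᵢ + Σ P·[anion]ₒ)]
Numerator = 1×6.69 + 7.1×146 = 1043
Denominator = 1×127 + 7.1×11.0 = 205.1
Vm = 60.0 · log₁₀(5.0867) = 60.0 × (0.7064) = 42.39 mV

42.4 mV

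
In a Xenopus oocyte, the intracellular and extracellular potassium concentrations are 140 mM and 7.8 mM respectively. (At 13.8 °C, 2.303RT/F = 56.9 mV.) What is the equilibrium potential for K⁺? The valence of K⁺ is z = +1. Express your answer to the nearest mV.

E = (56.9/z) · log₁₀([K⁺]_out/[K⁺]_in) with z = +1.
= (56.9/1) · log₁₀(7.8/140) = 56.90 · log₁₀(0.05571)
= 56.90 · (-1.2540) = -71.35 mV

-71 mV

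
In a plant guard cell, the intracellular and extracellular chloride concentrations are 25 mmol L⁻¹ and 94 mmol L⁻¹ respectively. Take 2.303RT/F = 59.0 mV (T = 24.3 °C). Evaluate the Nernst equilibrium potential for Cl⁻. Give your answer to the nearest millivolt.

-34 mV

E = (59.0/z) · log₁₀([Cl⁻]_out/[Cl⁻]_in) with z = -1.
For an anion, dividing by z = -1 reverses the sign.
= (59.0/-1) · log₁₀(94/25) = -59.00 · log₁₀(3.76)
= -59.00 · (0.5752) = -33.94 mV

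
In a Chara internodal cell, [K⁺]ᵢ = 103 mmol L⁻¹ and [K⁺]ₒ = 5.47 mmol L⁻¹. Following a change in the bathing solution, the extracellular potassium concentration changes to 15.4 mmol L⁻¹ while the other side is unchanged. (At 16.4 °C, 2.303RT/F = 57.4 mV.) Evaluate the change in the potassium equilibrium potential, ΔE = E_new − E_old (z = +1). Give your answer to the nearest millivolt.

E_old = (57.4/1)·log₁₀(5.47/103) = -73.18 mV
E_new = (57.4/1)·log₁₀(15.4/103) = -47.37 mV
ΔE = -47.37 − (-73.18) = 25.80 mV

26 mV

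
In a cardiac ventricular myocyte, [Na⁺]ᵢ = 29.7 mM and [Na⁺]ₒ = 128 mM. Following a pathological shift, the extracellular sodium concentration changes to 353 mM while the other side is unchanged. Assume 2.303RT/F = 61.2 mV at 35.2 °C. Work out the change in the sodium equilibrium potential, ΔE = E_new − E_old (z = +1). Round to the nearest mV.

E_old = (61.2/1)·log₁₀(128/29.7) = 38.83 mV
E_new = (61.2/1)·log₁₀(353/29.7) = 65.79 mV
ΔE = 65.79 − (38.83) = 26.96 mV

27 mV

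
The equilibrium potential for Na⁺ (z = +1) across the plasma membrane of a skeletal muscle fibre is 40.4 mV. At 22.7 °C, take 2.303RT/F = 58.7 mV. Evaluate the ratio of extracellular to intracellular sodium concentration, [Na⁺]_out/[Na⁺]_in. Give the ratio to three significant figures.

4.88

log₁₀([out]/[in]) = E·z/(58.7) = 40.4 × 1 / 58.7 = 0.6882
[out]/[in] = 10^(0.6882) = 4.878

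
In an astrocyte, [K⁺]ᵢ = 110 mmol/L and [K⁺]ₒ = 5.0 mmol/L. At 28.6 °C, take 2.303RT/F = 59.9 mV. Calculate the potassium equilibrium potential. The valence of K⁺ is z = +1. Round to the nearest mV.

-80 mV

E = (59.9/z) · log₁₀([K⁺]_out/[K⁺]_in) with z = +1.
= (59.9/1) · log₁₀(5.0/110) = 59.90 · log₁₀(0.04545)
= 59.90 · (-1.3424) = -80.41 mV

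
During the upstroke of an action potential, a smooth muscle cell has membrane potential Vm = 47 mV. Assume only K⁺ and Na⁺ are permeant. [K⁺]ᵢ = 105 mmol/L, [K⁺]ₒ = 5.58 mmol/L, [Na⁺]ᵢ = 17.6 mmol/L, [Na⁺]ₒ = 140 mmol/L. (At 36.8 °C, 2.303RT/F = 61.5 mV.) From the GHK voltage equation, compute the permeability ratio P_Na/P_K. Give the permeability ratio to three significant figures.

16.0

Let α = P_Na/P_K. GHK: Vm = 61.5·log₁₀[(Kₒ + α·Naₒ)/(Kᵢ + α·Naᵢ)].
10^(Vm/61.5) = 10^(47.0/61.5) = 5.8107
So 5.8107·(Kᵢ + α·Naᵢ) = Kₒ + α·Naₒ → α = (5.8107·105.0 − 5.58) / (140.0 − 5.8107·17.6)
α = (610.1 − 5.58) / (140.0 − 102.3) = 604.5/37.73 = 16.02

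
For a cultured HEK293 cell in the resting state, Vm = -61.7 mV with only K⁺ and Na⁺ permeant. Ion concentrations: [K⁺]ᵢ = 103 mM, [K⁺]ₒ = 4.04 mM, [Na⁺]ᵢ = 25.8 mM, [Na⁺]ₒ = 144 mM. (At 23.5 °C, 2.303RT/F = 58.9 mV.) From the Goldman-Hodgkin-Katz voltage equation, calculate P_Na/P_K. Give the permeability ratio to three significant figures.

0.0366

Let α = P_Na/P_K. GHK: Vm = 58.9·log₁₀[(Kₒ + α·Naₒ)/(Kᵢ + α·Naᵢ)].
10^(Vm/58.9) = 10^(-61.7/58.9) = 0.089632
So 0.089632·(Kᵢ + α·Naᵢ) = Kₒ + α·Naₒ → α = (0.089632·103.0 − 4.04) / (144.0 − 0.089632·25.8)
α = (9.232 − 4.04) / (144.0 − 2.312) = 5.192/141.7 = 0.03664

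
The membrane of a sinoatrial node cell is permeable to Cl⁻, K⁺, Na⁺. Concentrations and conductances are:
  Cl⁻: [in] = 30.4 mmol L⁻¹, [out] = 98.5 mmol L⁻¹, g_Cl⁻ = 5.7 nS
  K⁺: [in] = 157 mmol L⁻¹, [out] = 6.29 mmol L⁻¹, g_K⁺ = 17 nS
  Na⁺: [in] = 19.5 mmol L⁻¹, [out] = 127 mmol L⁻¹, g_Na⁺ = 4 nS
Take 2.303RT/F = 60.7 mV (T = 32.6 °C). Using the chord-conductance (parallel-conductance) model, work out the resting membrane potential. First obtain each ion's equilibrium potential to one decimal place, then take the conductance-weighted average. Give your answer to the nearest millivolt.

-53 mV

E_Cl⁻ = (60.7/-1)·log₁₀(98.5/30.4) = -31.0 mV
E_K⁺ = (60.7/1)·log₁₀(6.29/157) = -84.8 mV
E_Na⁺ = (60.7/1)·log₁₀(127/19.5) = 49.4 mV
Vm = (Σ gᵢEᵢ)/(Σ gᵢ) = (5.7·-31.0 + 17·-84.8 + 4·49.4) / (5.7 + 17 + 4)
= -1420.70 / 26.7 = -53.21 mV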